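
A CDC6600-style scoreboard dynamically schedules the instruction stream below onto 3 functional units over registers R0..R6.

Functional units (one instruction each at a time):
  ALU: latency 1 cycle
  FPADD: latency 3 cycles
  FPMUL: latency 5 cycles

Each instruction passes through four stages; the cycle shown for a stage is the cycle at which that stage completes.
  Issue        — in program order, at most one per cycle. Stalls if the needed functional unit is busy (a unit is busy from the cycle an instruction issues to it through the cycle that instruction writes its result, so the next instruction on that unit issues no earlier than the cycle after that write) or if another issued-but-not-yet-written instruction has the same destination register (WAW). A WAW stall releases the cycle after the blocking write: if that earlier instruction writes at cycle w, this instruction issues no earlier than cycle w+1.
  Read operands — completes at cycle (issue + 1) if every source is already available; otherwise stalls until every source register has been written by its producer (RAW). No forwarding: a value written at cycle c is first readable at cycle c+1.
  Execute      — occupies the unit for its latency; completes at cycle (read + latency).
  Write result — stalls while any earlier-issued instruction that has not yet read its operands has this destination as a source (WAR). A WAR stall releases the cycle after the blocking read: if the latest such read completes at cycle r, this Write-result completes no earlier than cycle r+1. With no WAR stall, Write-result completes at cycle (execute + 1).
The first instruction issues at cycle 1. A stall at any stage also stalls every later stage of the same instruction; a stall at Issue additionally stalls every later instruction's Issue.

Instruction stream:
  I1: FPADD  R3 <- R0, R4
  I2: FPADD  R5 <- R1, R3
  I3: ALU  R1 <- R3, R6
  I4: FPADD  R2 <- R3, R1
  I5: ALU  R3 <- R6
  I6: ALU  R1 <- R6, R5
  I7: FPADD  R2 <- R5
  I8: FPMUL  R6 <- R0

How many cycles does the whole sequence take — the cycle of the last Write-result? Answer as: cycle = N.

I1  is:1  ro:2  ex:5  wr:6
I2  is:7  ro:8  ex:11  wr:12  — struct: FPADD busy until I1 writes@6
I3  is:8  ro:9  ex:10  wr:11
I4  is:13  ro:14  ex:17  wr:18  — struct: FPADD busy until I2 writes@12
I5  is:14  ro:15  ex:16  wr:17
I6  is:18  ro:19  ex:20  wr:21  — struct: ALU busy until I5 writes@17
I7  is:19  ro:20  ex:23  wr:24
I8  is:20  ro:21  ex:26  wr:27

cycle = 27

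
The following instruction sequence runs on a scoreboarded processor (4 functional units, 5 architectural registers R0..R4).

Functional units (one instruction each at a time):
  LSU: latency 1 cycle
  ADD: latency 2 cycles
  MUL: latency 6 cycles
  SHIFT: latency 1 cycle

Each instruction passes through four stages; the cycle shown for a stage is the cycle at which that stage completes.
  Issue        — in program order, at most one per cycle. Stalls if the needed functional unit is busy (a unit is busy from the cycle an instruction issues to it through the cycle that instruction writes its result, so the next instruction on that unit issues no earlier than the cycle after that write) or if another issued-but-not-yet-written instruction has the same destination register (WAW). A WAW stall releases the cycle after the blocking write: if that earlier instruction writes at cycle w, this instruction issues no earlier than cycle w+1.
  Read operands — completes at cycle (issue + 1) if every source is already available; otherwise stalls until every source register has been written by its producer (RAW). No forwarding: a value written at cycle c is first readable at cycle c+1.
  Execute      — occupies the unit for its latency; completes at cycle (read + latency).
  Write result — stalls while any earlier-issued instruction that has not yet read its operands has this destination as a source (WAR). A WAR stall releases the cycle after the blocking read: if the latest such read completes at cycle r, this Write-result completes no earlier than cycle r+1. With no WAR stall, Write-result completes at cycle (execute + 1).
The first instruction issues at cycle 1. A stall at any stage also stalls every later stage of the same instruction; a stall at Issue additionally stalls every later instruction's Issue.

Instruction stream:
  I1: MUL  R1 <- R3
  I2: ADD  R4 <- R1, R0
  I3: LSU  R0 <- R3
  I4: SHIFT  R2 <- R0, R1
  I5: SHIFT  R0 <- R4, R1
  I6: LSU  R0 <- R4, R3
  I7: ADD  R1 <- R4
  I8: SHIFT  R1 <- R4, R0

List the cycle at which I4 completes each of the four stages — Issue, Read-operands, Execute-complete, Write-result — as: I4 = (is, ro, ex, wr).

[1] I1 issues→MUL
[2] I1 reads; I2 issues→ADD
[3] I3 issues→LSU
[4] I3 reads; I4 issues→SHIFT
[5] I3 exec-done
[8] I1 exec-done
[9] I1 writes R1
[10] I2 reads
[11] I3 writes R0
[12] I2 exec-done; I4 reads
[13] I2 writes R4; I4 exec-done
[14] I4 writes R2
[15] I5 issues→SHIFT
[16] I5 reads
[17] I5 exec-done
[18] I5 writes R0
[19] I6 issues→LSU
[20] I6 reads; I7 issues→ADD
[21] I6 exec-done; I7 reads
[22] I6 writes R0
[23] I7 exec-done
[24] I7 writes R1
[25] I8 issues→SHIFT
[26] I8 reads
[27] I8 exec-done
[28] I8 writes R1

I4 = (4, 12, 13, 14)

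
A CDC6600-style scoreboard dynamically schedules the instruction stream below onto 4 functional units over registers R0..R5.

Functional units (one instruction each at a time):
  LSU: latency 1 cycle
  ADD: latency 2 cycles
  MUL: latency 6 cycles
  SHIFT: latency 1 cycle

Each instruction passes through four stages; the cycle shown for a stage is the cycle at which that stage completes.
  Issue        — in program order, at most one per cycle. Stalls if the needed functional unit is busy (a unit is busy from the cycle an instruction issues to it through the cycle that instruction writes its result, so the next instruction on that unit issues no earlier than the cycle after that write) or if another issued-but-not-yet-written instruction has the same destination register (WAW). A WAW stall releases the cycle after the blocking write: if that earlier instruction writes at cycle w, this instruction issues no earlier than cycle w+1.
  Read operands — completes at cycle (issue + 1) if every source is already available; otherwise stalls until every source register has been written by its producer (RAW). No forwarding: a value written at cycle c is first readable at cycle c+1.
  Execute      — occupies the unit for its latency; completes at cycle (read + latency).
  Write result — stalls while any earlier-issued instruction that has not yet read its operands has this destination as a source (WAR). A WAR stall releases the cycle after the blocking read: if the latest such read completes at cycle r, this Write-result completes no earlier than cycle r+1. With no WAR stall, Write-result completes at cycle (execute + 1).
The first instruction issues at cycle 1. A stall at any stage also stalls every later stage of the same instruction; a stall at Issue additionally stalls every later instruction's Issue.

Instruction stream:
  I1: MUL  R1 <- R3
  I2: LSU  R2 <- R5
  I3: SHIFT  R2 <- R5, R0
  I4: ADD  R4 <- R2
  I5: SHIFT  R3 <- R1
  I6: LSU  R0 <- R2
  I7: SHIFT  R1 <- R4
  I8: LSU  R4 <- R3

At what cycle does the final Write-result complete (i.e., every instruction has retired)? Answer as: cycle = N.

cycle = 18

I1  is:1  ro:2  ex:8  wr:9
I2  is:2  ro:3  ex:4  wr:5
I3  is:6  ro:7  ex:8  wr:9  — WAW R2: wait I2 write@5
I4  is:7  ro:10  ex:12  wr:13  — RAW R2: wait I3 write@9
I5  is:10  ro:11  ex:12  wr:13  — struct: SHIFT busy until I3 writes@9
I6  is:11  ro:12  ex:13  wr:14
I7  is:14  ro:15  ex:16  wr:17  — struct: SHIFT busy until I5 writes@13
I8  is:15  ro:16  ex:17  wr:18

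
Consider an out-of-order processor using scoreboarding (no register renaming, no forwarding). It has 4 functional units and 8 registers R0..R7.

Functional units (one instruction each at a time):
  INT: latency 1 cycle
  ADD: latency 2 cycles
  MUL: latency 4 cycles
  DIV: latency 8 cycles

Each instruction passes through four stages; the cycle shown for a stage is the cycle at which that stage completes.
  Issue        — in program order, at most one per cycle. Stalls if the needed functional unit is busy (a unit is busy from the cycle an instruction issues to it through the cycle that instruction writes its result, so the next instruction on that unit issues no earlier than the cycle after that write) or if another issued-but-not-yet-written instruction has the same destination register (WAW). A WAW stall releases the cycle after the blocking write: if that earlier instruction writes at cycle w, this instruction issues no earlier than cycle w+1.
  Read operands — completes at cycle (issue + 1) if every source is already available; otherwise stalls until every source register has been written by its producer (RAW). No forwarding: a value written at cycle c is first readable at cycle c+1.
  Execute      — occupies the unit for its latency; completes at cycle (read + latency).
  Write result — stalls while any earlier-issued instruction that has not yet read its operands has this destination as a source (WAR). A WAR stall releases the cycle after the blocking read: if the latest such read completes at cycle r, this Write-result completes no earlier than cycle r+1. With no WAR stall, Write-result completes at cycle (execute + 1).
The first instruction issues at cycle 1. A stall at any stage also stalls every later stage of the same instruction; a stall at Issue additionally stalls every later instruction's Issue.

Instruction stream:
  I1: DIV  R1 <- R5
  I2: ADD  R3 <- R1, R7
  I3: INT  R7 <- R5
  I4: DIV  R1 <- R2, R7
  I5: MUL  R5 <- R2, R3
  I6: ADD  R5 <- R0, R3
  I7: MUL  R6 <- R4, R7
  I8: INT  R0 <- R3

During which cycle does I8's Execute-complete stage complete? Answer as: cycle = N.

  I1 | 1 | 2 | 10 | 11
  I2 | 2 | 12 | 14 | 15   RAW R1: wait I1 write@11
  I3 | 3 | 4 | 5 | 13   WAR R7: wait I2 read@12
  I4 | 12 | 14 | 22 | 23   struct: DIV busy until I1 writes@11 · RAW R7: wait I3 write@13
  I5 | 13 | 16 | 20 | 21   RAW R3: wait I2 write@15
  I6 | 22 | 23 | 25 | 26   WAW R5: wait I5 write@21
  I7 | 23 | 24 | 28 | 29
  I8 | 24 | 25 | 26 | 27

cycle = 26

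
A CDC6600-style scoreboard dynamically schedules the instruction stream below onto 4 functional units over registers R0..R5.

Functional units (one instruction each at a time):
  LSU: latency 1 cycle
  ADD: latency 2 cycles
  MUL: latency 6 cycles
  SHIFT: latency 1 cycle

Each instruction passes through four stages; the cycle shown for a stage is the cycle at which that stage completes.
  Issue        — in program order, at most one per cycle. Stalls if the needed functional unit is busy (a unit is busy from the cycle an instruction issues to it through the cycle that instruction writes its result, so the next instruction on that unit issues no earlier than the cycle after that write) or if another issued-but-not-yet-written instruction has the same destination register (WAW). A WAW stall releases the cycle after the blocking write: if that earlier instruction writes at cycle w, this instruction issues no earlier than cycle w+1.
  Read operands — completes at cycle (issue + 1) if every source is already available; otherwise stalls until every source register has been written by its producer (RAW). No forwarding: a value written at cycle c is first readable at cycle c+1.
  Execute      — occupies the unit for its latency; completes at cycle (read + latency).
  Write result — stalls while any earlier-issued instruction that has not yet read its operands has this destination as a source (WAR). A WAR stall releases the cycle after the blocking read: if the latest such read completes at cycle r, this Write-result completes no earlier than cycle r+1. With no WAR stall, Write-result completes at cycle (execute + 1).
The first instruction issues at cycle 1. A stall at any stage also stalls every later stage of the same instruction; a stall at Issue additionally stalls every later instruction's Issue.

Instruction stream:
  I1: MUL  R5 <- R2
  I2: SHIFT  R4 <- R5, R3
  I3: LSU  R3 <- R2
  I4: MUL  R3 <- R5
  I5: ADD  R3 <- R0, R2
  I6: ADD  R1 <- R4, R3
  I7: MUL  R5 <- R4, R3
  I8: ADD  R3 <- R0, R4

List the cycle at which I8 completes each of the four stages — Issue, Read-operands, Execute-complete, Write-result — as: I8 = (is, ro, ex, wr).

I8 = (31, 32, 34, 35)

I1 -> (1, 2, 8, 9)
I2 -> (2, 10, 11, 12)  // RAW R5: wait I1 write@9
I3 -> (3, 4, 5, 11)  // WAR R3: wait I2 read@10
I4 -> (12, 13, 19, 20)  // WAW R3: wait I3 write@11
I5 -> (21, 22, 24, 25)  // WAW R3: wait I4 write@20
I6 -> (26, 27, 29, 30)  // struct: ADD busy until I5 writes@25
I7 -> (27, 28, 34, 35)
I8 -> (31, 32, 34, 35)  // struct: ADD busy until I6 writes@30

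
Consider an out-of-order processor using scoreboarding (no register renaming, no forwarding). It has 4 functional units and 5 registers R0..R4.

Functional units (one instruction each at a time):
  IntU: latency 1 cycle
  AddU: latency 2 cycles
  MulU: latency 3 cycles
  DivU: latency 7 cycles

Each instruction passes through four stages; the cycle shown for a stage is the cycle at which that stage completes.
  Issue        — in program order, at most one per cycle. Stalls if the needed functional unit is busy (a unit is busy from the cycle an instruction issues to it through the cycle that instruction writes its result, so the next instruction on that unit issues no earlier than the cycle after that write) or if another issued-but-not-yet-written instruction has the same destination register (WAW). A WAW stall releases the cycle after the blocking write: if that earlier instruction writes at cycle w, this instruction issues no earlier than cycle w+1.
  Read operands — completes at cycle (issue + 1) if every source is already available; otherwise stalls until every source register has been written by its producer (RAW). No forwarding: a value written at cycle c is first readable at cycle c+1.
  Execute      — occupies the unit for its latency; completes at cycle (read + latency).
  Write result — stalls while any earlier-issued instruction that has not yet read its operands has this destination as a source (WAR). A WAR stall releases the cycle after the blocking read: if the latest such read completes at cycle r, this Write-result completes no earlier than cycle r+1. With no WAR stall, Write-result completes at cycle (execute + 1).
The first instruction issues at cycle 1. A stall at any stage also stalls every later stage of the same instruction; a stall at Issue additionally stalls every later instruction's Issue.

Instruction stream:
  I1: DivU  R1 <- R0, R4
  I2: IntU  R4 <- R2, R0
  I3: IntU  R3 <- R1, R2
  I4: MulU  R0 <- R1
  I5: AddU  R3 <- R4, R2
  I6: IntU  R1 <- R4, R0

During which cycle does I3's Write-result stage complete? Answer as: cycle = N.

I1 -> (1, 2, 9, 10)
I2 -> (2, 3, 4, 5)
I3 -> (6, 11, 12, 13)  // struct: IntU busy until I2 writes@5, RAW R1: wait I1 write@10
I4 -> (7, 11, 14, 15)  // RAW R1: wait I1 write@10
I5 -> (14, 15, 17, 18)  // WAW R3: wait I3 write@13
I6 -> (15, 16, 17, 18)

cycle = 13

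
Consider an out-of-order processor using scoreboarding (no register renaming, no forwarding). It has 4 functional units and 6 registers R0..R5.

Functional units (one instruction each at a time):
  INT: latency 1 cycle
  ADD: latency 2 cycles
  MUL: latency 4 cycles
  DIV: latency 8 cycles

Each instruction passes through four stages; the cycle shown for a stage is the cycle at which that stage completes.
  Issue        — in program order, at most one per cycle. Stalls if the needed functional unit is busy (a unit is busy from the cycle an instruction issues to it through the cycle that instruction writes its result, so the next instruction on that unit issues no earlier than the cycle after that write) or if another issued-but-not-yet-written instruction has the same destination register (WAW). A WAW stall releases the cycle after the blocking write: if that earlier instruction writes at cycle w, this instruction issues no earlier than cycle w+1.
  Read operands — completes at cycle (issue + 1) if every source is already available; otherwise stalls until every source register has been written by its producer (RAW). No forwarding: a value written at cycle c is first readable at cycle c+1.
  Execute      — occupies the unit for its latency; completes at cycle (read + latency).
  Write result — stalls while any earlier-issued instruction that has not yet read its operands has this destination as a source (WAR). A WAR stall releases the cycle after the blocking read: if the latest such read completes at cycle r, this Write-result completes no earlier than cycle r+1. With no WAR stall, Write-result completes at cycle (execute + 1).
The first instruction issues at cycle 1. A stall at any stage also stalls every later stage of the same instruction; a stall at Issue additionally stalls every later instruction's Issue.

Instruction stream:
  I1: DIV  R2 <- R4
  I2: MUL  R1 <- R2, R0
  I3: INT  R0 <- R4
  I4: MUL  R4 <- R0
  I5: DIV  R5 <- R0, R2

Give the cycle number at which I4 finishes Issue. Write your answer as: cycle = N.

cycle = 18

[1] issue I1 (DIV)
[2] I1 read-ops, issue I2 (MUL)
[3] issue I3 (INT)
[4] I3 read-ops
[5] I3 finished on INT
[10] I1 finished on DIV
[11] I1→R2
[12] I2 read-ops
[13] I3→R0
[16] I2 finished on MUL
[17] I2→R1
[18] issue I4 (MUL)
[19] I4 read-ops, issue I5 (DIV)
[20] I5 read-ops
[23] I4 finished on MUL
[24] I4→R4
[28] I5 finished on DIV
[29] I5→R5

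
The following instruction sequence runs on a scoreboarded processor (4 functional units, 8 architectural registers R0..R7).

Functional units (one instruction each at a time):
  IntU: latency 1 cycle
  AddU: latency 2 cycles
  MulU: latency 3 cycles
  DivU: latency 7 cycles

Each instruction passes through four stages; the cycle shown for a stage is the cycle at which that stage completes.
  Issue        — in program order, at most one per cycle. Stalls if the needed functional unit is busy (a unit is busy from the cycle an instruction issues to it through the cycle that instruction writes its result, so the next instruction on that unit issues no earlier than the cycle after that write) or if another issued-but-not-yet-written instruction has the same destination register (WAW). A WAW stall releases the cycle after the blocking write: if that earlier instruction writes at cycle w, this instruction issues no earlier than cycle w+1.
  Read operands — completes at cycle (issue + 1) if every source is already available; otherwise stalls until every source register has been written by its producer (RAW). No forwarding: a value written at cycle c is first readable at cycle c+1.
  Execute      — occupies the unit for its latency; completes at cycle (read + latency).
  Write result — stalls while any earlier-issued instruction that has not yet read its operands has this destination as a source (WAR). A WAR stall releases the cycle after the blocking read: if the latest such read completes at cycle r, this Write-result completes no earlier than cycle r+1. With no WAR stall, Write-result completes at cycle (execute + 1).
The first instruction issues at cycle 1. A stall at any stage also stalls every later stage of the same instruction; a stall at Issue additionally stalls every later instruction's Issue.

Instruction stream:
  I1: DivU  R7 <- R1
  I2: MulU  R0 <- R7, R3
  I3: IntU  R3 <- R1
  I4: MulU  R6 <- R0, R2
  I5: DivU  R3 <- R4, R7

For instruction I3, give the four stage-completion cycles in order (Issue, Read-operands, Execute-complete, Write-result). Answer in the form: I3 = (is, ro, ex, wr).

I3 = (3, 4, 5, 12)

I1 -> (1, 2, 9, 10)
I2 -> (2, 11, 14, 15)  // RAW R7: wait I1 write@10
I3 -> (3, 4, 5, 12)  // WAR R3: wait I2 read@11
I4 -> (16, 17, 20, 21)  // struct: MulU busy until I2 writes@15
I5 -> (17, 18, 25, 26)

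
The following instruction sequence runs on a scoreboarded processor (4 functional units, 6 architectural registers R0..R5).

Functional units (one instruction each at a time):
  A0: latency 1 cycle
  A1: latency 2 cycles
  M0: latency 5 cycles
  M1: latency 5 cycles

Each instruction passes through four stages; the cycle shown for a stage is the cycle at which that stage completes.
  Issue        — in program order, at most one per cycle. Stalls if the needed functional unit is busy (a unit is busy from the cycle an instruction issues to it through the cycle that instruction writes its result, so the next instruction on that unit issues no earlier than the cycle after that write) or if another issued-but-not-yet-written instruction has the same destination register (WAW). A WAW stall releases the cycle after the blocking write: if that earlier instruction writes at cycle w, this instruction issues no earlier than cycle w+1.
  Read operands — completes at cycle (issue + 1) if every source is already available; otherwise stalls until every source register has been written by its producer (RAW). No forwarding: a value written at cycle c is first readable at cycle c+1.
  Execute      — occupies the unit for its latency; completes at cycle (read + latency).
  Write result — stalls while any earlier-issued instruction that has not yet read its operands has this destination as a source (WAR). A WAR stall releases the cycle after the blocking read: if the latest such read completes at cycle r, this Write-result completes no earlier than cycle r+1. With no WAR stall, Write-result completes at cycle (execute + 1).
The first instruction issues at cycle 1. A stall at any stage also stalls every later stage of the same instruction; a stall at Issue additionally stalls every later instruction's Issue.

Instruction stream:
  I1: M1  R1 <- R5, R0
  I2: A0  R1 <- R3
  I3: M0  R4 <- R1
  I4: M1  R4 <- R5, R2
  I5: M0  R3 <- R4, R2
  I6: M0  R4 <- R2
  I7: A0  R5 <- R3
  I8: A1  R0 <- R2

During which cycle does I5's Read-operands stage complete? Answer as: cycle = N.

I1  is:1  ro:2  ex:7  wr:8
I2  is:9  ro:10  ex:11  wr:12  — WAW R1: wait I1 write@8
I3  is:10  ro:13  ex:18  wr:19  — RAW R1: wait I2 write@12
I4  is:20  ro:21  ex:26  wr:27  — WAW R4: wait I3 write@19
I5  is:21  ro:28  ex:33  wr:34  — RAW R4: wait I4 write@27
I6  is:35  ro:36  ex:41  wr:42  — struct: M0 busy until I5 writes@34
I7  is:36  ro:37  ex:38  wr:39
I8  is:37  ro:38  ex:40  wr:41

cycle = 28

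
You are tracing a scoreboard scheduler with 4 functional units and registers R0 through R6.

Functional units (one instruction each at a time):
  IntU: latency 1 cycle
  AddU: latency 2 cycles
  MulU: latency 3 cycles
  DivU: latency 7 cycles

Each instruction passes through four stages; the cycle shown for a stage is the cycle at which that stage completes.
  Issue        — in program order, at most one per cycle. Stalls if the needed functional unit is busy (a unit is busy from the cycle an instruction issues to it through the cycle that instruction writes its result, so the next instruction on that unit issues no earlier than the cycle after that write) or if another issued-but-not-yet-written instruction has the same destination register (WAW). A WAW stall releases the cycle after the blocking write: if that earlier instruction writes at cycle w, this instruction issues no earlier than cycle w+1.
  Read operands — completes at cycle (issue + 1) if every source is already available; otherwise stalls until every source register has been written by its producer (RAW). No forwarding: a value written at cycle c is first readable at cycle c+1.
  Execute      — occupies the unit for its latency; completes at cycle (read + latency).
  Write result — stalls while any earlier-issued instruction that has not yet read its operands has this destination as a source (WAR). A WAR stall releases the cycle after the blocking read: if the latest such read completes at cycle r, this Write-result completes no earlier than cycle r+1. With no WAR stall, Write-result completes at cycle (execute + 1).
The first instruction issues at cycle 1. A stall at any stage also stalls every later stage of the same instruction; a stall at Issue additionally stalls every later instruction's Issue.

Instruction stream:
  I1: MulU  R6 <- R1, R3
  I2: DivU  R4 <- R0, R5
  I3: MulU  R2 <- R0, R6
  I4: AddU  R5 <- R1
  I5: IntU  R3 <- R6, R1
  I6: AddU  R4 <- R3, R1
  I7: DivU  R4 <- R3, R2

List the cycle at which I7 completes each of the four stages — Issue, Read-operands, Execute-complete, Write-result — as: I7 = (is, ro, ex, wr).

I7 = (18, 19, 26, 27)

I1  is:1  ro:2  ex:5  wr:6
I2  is:2  ro:3  ex:10  wr:11
I3  is:7  ro:8  ex:11  wr:12  — struct: MulU busy until I1 writes@6
I4  is:8  ro:9  ex:11  wr:12
I5  is:9  ro:10  ex:11  wr:12
I6  is:13  ro:14  ex:16  wr:17  — struct: AddU busy until I4 writes@12
I7  is:18  ro:19  ex:26  wr:27  — WAW R4: wait I6 write@17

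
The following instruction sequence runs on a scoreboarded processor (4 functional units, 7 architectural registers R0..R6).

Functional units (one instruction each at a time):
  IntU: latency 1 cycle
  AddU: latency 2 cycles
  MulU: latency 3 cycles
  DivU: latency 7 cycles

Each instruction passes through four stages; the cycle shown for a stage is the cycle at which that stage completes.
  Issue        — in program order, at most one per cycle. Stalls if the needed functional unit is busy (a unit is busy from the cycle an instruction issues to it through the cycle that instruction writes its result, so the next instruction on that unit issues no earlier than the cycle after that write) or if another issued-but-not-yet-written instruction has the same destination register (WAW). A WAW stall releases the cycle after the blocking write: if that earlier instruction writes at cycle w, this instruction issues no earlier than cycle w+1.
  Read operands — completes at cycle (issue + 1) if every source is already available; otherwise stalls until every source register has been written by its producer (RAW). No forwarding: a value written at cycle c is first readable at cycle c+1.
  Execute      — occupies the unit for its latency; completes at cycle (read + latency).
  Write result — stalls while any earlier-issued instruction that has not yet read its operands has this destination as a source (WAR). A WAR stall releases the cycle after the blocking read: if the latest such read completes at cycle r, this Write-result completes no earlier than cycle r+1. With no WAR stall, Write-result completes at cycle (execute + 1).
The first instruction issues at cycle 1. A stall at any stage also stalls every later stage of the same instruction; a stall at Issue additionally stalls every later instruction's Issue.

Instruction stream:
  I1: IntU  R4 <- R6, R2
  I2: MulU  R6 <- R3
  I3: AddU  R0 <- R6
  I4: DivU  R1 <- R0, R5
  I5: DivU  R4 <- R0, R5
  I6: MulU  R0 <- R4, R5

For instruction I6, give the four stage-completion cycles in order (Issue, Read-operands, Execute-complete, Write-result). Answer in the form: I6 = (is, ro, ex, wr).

I6 = (22, 31, 34, 35)

c1: I1 dispatched to IntU
c2: I1 operands ready | I2 dispatched to MulU
c3: I1 complete | I2 operands ready | I3 dispatched to AddU
c4: R4←I1 | I4 dispatched to DivU
c6: I2 complete
c7: R6←I2
c8: I3 operands ready
c10: I3 complete
c11: R0←I3
c12: I4 operands ready
c19: I4 complete
c20: R1←I4
c21: I5 dispatched to DivU
c22: I5 operands ready | I6 dispatched to MulU
c29: I5 complete
c30: R4←I5
c31: I6 operands ready
c34: I6 complete
c35: R0←I6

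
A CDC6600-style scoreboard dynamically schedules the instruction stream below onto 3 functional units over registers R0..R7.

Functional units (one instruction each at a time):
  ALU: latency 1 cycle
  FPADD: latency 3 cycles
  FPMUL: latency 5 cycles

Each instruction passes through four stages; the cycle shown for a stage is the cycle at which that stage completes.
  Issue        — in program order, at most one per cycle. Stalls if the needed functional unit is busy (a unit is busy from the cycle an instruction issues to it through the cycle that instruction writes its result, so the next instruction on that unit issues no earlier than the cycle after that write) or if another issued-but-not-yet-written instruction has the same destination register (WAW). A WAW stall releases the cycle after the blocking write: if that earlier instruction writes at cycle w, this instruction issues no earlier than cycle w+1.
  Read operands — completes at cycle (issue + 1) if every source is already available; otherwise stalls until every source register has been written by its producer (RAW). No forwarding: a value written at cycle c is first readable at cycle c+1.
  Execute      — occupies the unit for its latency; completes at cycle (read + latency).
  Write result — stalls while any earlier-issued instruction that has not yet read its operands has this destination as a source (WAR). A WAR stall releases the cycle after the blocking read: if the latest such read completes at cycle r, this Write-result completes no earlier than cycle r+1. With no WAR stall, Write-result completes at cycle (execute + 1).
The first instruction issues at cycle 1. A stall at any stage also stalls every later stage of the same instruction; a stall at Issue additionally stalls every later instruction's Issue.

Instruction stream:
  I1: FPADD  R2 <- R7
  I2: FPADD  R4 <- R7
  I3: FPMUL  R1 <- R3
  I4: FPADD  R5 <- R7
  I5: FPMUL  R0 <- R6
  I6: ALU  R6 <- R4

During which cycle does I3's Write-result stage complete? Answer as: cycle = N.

I1 -> (1, 2, 5, 6)
I2 -> (7, 8, 11, 12)  // struct: FPADD busy until I1 writes@6
I3 -> (8, 9, 14, 15)
I4 -> (13, 14, 17, 18)  // struct: FPADD busy until I2 writes@12
I5 -> (16, 17, 22, 23)  // struct: FPMUL busy until I3 writes@15
I6 -> (17, 18, 19, 20)

cycle = 15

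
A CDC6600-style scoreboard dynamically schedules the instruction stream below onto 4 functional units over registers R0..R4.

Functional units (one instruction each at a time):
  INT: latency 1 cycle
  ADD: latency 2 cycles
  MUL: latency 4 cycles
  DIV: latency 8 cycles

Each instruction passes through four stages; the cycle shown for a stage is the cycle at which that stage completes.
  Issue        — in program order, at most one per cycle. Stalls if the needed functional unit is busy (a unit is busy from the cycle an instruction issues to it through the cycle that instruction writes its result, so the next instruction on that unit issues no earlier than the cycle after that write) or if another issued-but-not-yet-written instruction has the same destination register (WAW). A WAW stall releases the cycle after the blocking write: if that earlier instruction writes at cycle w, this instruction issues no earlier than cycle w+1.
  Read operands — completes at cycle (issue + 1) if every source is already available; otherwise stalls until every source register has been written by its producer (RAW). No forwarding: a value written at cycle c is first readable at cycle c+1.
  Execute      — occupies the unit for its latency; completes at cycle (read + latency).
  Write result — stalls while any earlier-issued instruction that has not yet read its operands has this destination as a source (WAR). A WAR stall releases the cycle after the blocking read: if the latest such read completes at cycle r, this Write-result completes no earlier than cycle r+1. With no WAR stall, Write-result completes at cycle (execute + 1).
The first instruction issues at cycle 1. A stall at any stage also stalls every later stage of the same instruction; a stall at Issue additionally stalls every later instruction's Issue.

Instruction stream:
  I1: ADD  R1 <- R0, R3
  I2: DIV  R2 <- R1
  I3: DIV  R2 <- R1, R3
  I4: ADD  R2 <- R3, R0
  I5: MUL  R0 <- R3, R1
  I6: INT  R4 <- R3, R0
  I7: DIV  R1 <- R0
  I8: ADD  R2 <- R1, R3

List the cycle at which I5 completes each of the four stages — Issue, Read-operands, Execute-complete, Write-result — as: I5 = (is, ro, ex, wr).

I5 = (28, 29, 33, 34)

I1  is:1  ro:2  ex:4  wr:5
I2  is:2  ro:6  ex:14  wr:15  — RAW R1: wait I1 write@5
I3  is:16  ro:17  ex:25  wr:26  — struct: DIV busy until I2 writes@15
I4  is:27  ro:28  ex:30  wr:31  — WAW R2: wait I3 write@26
I5  is:28  ro:29  ex:33  wr:34
I6  is:29  ro:35  ex:36  wr:37  — RAW R0: wait I5 write@34
I7  is:30  ro:35  ex:43  wr:44  — RAW R0: wait I5 write@34
I8  is:32  ro:45  ex:47  wr:48  — struct: ADD busy until I4 writes@31, RAW R1: wait I7 write@44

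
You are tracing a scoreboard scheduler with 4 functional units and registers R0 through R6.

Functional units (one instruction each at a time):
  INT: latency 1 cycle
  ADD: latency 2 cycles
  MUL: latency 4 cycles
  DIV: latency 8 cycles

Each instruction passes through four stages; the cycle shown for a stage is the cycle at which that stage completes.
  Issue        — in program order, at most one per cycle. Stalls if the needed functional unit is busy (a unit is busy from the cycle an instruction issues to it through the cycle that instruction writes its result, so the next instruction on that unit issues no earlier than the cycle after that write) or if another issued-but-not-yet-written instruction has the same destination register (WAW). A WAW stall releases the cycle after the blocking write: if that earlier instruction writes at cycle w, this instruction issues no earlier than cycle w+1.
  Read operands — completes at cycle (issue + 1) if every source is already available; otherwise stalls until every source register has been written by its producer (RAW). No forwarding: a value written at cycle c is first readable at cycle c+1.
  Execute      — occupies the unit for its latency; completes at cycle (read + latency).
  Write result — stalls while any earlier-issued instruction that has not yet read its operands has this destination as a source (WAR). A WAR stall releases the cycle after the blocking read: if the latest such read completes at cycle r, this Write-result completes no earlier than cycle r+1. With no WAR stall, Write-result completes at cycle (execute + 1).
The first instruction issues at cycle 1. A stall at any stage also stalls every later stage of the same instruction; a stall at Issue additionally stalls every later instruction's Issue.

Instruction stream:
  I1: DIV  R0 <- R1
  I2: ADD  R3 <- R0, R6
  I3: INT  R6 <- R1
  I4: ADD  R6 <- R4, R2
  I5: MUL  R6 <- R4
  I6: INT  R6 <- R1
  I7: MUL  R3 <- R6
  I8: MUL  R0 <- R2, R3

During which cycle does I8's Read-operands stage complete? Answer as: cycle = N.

cycle = 39

1) issue 1, read 2, done 10, write 11
2) issue 2, read 12, done 14, write 15  <RAW R0: wait I1 write@11>
3) issue 3, read 4, done 5, write 13  <WAR R6: wait I2 read@12>
4) issue 16, read 17, done 19, write 20  <struct: ADD busy until I2 writes@15>
5) issue 21, read 22, done 26, write 27  <WAW R6: wait I4 write@20>
6) issue 28, read 29, done 30, write 31  <WAW R6: wait I5 write@27>
7) issue 29, read 32, done 36, write 37  <RAW R6: wait I6 write@31>
8) issue 38, read 39, done 43, write 44  <struct: MUL busy until I7 writes@37>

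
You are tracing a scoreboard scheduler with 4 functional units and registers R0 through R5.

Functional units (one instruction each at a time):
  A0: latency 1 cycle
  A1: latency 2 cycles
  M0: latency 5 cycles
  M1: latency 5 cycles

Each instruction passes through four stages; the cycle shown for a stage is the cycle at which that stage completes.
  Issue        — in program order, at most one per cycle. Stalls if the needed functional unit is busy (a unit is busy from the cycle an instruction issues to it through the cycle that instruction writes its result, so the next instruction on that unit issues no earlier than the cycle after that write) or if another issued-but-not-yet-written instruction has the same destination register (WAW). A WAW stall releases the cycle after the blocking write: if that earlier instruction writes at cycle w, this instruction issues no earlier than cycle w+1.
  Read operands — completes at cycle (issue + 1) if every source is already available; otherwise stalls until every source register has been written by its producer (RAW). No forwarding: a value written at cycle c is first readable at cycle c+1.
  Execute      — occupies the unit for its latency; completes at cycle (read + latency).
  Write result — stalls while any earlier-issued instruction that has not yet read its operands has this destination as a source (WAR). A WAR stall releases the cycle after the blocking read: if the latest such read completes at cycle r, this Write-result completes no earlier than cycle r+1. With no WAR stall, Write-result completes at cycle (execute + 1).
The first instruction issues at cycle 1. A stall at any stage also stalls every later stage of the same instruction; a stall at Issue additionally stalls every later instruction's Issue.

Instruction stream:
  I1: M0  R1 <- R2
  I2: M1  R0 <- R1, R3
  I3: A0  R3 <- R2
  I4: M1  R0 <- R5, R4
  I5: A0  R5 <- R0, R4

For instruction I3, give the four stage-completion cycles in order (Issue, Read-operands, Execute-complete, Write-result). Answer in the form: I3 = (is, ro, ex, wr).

[I1] 1/2/7/8
[I2] 2/9/14/15  (RAW R1: wait I1 write@8)
[I3] 3/4/5/10  (WAR R3: wait I2 read@9)
[I4] 16/17/22/23  (struct: M1 busy until I2 writes@15)
[I5] 17/24/25/26  (RAW R0: wait I4 write@23)

I3 = (3, 4, 5, 10)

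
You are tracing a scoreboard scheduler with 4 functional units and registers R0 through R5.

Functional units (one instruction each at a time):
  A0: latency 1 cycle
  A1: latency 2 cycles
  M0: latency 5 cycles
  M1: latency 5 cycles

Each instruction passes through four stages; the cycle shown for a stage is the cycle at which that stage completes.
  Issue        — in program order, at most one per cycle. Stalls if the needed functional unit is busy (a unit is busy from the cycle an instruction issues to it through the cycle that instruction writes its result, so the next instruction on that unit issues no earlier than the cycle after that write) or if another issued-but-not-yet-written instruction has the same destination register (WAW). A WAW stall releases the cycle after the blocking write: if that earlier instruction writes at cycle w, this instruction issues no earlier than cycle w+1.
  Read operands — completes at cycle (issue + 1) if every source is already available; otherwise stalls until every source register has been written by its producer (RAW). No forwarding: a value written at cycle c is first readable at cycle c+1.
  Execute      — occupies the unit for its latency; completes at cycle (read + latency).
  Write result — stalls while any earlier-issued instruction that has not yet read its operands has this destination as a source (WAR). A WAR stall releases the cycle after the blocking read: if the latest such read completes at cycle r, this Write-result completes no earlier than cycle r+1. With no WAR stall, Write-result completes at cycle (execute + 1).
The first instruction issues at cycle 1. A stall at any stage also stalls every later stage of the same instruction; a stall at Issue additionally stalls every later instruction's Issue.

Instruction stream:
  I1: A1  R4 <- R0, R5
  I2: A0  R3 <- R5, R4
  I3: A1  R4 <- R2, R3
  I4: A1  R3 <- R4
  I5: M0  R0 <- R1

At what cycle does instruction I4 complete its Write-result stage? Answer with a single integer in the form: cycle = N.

cycle = 17

t=1  I1→A1
t=2  I1 RO, I2→A0
t=4  I1 EX
t=5  I1 WR R4
t=6  I2 RO, I3→A1
t=7  I2 EX
t=8  I2 WR R3
t=9  I3 RO
t=11  I3 EX
t=12  I3 WR R4
t=13  I4→A1
t=14  I4 RO, I5→M0
t=15  I5 RO
t=16  I4 EX
t=17  I4 WR R3
t=20  I5 EX
t=21  I5 WR R0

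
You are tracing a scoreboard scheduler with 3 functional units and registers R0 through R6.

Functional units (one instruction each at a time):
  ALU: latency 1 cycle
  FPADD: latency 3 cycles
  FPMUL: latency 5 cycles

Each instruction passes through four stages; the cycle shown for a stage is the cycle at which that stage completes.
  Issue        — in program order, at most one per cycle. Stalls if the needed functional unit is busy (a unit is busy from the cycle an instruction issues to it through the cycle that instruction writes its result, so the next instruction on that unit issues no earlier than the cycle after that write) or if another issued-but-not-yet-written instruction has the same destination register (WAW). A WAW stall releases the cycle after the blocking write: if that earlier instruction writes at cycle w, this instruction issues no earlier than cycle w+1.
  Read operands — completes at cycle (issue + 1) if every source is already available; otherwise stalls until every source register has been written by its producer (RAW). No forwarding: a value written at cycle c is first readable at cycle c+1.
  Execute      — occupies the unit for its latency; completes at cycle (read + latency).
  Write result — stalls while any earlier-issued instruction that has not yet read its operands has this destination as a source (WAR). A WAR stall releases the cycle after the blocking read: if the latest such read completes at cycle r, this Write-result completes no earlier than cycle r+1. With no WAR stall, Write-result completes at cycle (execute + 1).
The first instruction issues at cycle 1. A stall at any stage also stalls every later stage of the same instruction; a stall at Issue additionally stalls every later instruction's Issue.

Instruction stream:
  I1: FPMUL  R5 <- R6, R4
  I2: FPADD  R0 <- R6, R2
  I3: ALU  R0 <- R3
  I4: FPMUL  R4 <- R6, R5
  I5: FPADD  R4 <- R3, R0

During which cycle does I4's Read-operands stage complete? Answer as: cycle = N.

cycle = 10

1) issue 1, read 2, done 7, write 8
2) issue 2, read 3, done 6, write 7
3) issue 8, read 9, done 10, write 11  <WAW R0: wait I2 write@7>
4) issue 9, read 10, done 15, write 16
5) issue 17, read 18, done 21, write 22  <WAW R4: wait I4 write@16>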